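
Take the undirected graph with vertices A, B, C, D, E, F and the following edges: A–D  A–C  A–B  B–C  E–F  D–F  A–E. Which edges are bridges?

none

The edges on the cycle A-B-C-A are not bridges since each lies on that cycle.
Every edge lies on some cycle, so there are no bridges.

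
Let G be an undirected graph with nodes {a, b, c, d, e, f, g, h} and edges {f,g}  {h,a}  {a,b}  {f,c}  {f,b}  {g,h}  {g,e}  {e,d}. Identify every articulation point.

Removing e increases the component count from 1 to 2, so e is a cut vertex.
Removing f increases the component count from 1 to 2, so f is a cut vertex.
Removing g increases the component count from 1 to 2, so g is a cut vertex.
By contrast removing b leaves 1 component; it is not a cut vertex. No other vertex is a cut vertex either.

e, f, g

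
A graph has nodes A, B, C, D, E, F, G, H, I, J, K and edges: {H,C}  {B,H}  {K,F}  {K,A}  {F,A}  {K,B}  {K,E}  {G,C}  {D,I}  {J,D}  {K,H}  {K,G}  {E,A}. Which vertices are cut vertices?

D, K

Removing D increases the component count from 2 to 3, so D is a cut vertex.
Removing K increases the component count from 2 to 3, so K is a cut vertex.
By contrast removing C leaves 2 components; it is not a cut vertex. No other vertex is a cut vertex either.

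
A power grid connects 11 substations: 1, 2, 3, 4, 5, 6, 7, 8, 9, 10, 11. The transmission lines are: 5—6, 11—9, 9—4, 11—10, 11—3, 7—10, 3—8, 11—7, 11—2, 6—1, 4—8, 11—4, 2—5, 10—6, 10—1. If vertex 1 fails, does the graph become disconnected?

No

Deleting 1 leaves 1 component (was 1) (its neighbors 6, 10 remain connected to each other), so 1 is not a cut vertex.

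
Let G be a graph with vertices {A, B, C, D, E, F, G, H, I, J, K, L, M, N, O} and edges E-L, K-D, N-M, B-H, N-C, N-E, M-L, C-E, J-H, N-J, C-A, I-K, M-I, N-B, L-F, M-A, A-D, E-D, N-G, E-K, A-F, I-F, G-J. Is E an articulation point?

No

Deleting E leaves 2 components (was 2), so E is not a cut vertex.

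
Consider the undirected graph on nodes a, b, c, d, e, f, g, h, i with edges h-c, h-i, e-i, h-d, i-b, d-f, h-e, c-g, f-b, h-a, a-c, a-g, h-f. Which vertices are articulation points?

h

Removing h increases the component count from 1 to 2, so h is a cut vertex.
By contrast removing a leaves 1 component; it is not a cut vertex. No other vertex is a cut vertex either.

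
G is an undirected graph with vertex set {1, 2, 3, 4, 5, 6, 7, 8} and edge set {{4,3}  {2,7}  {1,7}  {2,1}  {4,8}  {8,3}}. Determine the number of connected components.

4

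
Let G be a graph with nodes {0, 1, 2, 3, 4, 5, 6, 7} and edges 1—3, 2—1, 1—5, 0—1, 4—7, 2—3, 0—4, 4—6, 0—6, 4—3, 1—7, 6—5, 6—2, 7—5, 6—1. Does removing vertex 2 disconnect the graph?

Deleting 2 leaves 1 component (was 1) (its neighbors 1, 3, 6 remain connected to each other), so 2 is not a cut vertex.

No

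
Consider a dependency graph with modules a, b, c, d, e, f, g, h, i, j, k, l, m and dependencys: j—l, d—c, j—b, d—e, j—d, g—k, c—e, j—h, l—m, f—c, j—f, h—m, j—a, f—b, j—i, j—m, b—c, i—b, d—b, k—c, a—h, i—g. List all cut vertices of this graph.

j

Removing j increases the component count from 1 to 2, so j is a cut vertex.
By contrast removing e leaves 1 component; it is not a cut vertex. No other vertex is a cut vertex either.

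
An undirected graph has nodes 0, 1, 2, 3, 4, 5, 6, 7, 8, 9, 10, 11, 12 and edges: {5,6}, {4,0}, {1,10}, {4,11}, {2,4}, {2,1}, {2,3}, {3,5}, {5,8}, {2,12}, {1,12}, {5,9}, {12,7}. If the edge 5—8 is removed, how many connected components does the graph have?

2

Before removal there is 1 component.
5—8 is a bridge — removing it separates 5's side from 8's side.
After removal: 2 components.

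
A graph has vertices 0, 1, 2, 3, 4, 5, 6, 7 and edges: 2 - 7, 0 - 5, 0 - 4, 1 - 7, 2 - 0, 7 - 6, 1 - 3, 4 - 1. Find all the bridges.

0-5, 1-3, 6-7

The edges on the cycle 2-0-4-1-7-2 are not bridges since each lies on that cycle.
But removing 0 - 5 disconnects 0 from 5; removing 7 - 6 disconnects 7 from 6; removing 1 - 3 disconnects 1 from 3 — these are bridges.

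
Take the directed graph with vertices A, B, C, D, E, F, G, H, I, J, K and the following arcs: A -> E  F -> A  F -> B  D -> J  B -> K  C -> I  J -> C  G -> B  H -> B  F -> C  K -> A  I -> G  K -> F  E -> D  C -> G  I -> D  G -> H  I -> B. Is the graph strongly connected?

From A we can reach every vertex (A, B, C, D, E, F, G, H, I, J, K), and every vertex can reach A (A, B, C, D, E, F, G, H, I, J, K). So the whole graph is one strongly connected component.

Yes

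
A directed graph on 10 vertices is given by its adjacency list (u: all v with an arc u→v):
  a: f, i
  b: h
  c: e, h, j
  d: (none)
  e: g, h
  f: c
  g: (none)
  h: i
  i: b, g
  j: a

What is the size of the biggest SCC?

4

{a, c, f, j} are all mutually reachable — one SCC of size 4.
{b, h, i} are all mutually reachable — one SCC of size 3.
{d} is an SCC by itself.
{g} is an SCC by itself.
{e} is an SCC by itself.
The largest has 4 vertices.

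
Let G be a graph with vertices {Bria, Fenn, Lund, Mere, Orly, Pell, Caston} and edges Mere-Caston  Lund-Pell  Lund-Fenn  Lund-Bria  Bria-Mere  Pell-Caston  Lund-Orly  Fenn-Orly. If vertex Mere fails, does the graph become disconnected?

No

Deleting Mere leaves 1 component (was 1) (its neighbors Bria, Caston remain connected to each other), so Mere is not a cut vertex.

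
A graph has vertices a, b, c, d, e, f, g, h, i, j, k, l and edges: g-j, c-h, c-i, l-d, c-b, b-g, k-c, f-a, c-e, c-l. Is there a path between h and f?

No

The component containing h is {b, c, d, e, g, h, i, j, k, l}, and f is not in it.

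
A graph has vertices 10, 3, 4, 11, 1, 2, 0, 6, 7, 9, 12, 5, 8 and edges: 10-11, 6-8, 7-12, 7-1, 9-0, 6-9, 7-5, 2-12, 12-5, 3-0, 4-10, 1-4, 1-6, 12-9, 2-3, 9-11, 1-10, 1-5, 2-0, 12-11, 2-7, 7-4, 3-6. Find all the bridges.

6-8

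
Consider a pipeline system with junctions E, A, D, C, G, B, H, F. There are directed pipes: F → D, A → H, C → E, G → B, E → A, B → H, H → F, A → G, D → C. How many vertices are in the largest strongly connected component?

{A, B, C, D, E, F, G, H} are all mutually reachable — one SCC of size 8.
The largest has 8 vertices.

8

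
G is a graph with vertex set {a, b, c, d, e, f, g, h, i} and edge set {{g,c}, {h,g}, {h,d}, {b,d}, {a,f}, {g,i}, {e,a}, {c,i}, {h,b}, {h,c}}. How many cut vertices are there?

Removing a increases the component count from 2 to 3, so a is a cut vertex.
Removing h increases the component count from 2 to 3, so h is a cut vertex.
By contrast removing b leaves 2 components; it is not a cut vertex. No other vertex is a cut vertex either.

2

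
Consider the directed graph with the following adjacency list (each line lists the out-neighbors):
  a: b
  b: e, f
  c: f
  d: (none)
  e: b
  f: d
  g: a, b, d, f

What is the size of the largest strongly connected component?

2

{b, e} are all mutually reachable — one SCC of size 2.
{a} is an SCC by itself.
{g} is an SCC by itself.
{d} is an SCC by itself.
{c} is an SCC by itself.
(and 1 more singleton SCC)
The largest has 2 vertices.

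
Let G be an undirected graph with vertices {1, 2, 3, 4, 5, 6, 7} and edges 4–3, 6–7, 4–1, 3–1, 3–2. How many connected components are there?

5 is isolated — a component by itself.
Starting from 6 we can reach 6, 7. That is one component of size 2.
Starting from 1 we can reach 1, 2, 3, 4. That is one component of size 4.
Total: 3 components.

3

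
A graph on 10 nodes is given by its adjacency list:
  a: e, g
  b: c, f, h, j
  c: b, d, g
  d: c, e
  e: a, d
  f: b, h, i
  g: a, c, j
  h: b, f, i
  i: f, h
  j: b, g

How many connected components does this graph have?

Starting from a we can reach a, b, c, d, e, f, g, h, i, j. That is one component of size 10.
Total: 1 component.

1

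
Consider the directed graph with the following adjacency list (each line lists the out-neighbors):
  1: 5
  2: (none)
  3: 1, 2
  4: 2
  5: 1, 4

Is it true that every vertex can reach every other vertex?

No

There is no directed path from 2 to 1, so the graph is not strongly connected.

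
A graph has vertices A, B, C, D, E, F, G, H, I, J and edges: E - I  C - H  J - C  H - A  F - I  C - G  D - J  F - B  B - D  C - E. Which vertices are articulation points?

Removing C increases the component count from 1 to 3, so C is a cut vertex.
Removing H increases the component count from 1 to 2, so H is a cut vertex.
By contrast removing E leaves 1 component; it is not a cut vertex. No other vertex is a cut vertex either.

C, H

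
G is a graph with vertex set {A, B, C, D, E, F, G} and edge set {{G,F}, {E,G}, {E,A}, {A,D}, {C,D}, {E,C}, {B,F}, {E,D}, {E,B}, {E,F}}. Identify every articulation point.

E

Removing E increases the component count from 1 to 2, so E is a cut vertex.
By contrast removing A leaves 1 component; it is not a cut vertex. No other vertex is a cut vertex either.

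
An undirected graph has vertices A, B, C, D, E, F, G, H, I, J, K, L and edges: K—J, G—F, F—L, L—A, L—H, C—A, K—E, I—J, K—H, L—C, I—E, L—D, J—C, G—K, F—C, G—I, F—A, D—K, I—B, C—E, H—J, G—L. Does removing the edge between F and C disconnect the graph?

No

After removing F—C, the path F-L-C still connects them, so the edge is not a bridge.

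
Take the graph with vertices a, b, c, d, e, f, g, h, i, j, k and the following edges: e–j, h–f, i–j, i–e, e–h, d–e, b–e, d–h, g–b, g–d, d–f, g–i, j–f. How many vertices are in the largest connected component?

c is isolated — a component by itself.
k is isolated — a component by itself.
a is isolated — a component by itself.
Starting from b we can reach b, d, e, f, g, h, i, j. That is one component of size 8.
The largest has 8 vertices.

8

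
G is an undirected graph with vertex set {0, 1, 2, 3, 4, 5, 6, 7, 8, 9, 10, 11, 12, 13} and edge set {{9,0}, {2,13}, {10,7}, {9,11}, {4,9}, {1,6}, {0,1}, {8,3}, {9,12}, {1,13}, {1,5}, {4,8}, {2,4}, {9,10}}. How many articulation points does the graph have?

5

Removing 1 increases the component count from 1 to 3, so 1 is a cut vertex.
Removing 4 increases the component count from 1 to 2, so 4 is a cut vertex.
Removing 8 increases the component count from 1 to 2, so 8 is a cut vertex.
Likewise 9, 10 are cut vertices.
By contrast removing 7 leaves 1 component; it is not a cut vertex. No other vertex is a cut vertex either.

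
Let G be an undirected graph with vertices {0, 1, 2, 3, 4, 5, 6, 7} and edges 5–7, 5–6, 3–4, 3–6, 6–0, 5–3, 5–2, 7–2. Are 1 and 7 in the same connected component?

No

The component containing 1 is {1}, and 7 is not in it.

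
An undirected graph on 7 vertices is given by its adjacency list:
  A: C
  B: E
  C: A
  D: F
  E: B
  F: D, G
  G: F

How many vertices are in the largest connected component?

3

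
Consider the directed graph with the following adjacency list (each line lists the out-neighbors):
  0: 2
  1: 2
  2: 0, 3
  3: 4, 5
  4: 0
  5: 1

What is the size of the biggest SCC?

6

{0, 1, 2, 3, 4, 5} are all mutually reachable — one SCC of size 6.
The largest has 6 vertices.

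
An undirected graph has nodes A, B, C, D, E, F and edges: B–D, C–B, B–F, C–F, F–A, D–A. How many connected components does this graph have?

2

E is isolated — a component by itself.
Starting from A we can reach A, B, C, D, F. That is one component of size 5.
Total: 2 components.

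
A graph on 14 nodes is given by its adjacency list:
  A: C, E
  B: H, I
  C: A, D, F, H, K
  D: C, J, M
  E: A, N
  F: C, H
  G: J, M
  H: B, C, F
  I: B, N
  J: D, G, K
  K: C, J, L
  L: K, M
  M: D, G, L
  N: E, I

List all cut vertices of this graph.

C

Removing C increases the component count from 1 to 2, so C is a cut vertex.
By contrast removing L leaves 1 component; it is not a cut vertex. No other vertex is a cut vertex either.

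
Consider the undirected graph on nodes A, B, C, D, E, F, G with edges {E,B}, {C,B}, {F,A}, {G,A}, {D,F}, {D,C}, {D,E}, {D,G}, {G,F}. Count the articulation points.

Removing D increases the component count from 1 to 2, so D is a cut vertex.
By contrast removing C leaves 1 component; it is not a cut vertex. No other vertex is a cut vertex either.

1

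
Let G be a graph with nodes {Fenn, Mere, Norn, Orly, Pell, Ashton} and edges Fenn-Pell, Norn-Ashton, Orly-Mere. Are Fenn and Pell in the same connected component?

Yes

From Fenn we can reach Fenn, Pell, which includes Pell.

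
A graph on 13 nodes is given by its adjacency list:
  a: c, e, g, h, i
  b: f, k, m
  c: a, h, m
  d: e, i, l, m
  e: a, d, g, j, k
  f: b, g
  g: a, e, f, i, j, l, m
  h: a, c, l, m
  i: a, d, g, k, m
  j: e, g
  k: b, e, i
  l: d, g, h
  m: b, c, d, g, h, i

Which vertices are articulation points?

Removing m, for instance, still leaves 1 component. No single vertex removal increases the component count — the graph has no articulation points.

none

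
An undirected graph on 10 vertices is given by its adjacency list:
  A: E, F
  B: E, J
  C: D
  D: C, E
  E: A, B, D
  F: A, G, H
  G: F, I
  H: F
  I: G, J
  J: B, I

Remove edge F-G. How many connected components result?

1

F and G are still connected via F-A-E-B-J-I-G, so the component count stays at 1.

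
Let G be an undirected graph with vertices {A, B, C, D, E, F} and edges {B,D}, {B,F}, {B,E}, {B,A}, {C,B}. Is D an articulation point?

No

Deleting D leaves 1 component (was 1), so D is not a cut vertex.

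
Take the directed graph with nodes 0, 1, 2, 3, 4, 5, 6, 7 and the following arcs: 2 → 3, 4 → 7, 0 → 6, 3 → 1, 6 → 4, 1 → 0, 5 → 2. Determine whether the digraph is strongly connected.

No

There is no directed path from 3 to 2, so the graph is not strongly connected.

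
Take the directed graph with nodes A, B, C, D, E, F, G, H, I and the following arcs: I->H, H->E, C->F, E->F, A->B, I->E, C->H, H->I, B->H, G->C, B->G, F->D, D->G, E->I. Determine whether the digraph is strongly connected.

There is no directed path from D to B, so the graph is not strongly connected.

No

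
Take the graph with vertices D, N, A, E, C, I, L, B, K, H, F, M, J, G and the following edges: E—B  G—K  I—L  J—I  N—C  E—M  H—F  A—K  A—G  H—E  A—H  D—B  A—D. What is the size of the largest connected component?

9

Starting from C we can reach C, N. That is one component of size 2.
Starting from I we can reach I, J, L. That is one component of size 3.
Starting from A we can reach A, B, D, E, F, G, H, K, M. That is one component of size 9.
The largest has 9 vertices.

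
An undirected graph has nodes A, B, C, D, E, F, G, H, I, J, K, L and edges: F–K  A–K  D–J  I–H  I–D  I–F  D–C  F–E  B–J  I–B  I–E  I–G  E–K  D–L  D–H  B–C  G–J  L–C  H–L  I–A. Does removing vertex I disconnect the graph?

Deleting I raises the number of components from 1 to 2, so I is a cut vertex.

Yes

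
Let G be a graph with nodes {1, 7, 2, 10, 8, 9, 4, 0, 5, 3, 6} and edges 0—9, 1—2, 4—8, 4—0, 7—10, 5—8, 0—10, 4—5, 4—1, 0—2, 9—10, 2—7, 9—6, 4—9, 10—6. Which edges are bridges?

The edges on the cycle 4-5-8-4 are not bridges since each lies on that cycle.
Every edge lies on some cycle, so there are no bridges.

none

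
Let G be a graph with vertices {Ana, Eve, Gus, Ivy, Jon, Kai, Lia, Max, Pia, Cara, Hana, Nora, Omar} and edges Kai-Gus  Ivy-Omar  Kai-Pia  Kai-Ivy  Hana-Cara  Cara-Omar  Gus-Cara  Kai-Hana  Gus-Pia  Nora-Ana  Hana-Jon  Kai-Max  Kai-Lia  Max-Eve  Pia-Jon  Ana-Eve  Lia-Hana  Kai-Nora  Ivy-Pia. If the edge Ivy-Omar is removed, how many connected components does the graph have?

Ivy and Omar are still connected via Ivy-Kai-Gus-Cara-Omar, so the component count stays at 1.

1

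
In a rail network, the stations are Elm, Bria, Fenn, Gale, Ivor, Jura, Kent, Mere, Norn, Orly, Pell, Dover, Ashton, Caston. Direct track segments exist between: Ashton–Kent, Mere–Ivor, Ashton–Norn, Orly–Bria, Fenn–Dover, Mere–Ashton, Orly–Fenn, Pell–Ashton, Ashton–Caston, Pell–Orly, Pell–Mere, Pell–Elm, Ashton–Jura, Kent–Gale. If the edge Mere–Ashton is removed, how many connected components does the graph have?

1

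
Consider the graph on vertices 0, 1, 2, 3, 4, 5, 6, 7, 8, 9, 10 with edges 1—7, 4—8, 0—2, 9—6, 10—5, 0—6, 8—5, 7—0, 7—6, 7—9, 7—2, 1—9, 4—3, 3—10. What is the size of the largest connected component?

6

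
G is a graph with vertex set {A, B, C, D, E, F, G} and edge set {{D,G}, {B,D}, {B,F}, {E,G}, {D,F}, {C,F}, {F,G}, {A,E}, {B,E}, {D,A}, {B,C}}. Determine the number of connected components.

Starting from A we can reach A, B, C, D, E, F, G. That is one component of size 7.
Total: 1 component.

1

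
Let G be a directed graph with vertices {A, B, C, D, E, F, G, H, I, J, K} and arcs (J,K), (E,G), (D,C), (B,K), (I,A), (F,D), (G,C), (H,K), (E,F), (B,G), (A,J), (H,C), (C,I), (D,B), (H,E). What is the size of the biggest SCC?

1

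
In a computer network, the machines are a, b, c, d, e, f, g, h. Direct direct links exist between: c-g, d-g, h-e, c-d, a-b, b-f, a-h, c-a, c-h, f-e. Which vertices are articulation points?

c

Removing c increases the component count from 1 to 2, so c is a cut vertex.
By contrast removing h leaves 1 component; it is not a cut vertex. No other vertex is a cut vertex either.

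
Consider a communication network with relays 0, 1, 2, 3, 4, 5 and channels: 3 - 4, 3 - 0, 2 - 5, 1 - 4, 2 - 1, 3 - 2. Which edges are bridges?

The edges on the cycle 3-2-1-4-3 are not bridges since each lies on that cycle.
But removing 2 - 5 disconnects 2 from 5; removing 3 - 0 disconnects 3 from 0 — these are bridges.

0-3, 2-5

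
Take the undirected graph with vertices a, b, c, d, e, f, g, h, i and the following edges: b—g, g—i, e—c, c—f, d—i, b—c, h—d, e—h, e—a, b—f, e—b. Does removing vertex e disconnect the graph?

Deleting e raises the number of components from 1 to 2, so e is a cut vertex.

Yes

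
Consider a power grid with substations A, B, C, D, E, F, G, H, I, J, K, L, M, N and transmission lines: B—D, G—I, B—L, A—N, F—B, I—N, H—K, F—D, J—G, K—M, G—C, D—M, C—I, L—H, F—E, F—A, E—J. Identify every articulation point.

F

Removing F increases the component count from 1 to 2, so F is a cut vertex.
By contrast removing B leaves 1 component; it is not a cut vertex. No other vertex is a cut vertex either.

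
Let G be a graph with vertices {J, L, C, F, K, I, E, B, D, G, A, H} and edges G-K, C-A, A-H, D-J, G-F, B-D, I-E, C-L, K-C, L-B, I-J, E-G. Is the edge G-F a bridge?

Removing G-F leaves no path between G and F: the component count goes from 1 to 2. So it is a bridge.

Yes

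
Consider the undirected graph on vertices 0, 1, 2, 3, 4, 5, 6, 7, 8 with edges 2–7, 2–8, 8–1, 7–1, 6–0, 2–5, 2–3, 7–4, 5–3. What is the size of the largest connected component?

7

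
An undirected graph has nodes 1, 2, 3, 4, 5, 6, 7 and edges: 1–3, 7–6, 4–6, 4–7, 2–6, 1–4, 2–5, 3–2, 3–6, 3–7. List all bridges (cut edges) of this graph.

2-5

The edges on the cycle 1-4-7-6-2-3-1 are not bridges since each lies on that cycle.
But removing 5–2 disconnects 5 from 2 — this is a bridge.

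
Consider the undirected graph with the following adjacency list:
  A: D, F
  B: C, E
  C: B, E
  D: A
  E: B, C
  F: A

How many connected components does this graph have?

2

Starting from A we can reach A, D, F. That is one component of size 3.
Starting from B we can reach B, C, E. That is one component of size 3.
Total: 2 components.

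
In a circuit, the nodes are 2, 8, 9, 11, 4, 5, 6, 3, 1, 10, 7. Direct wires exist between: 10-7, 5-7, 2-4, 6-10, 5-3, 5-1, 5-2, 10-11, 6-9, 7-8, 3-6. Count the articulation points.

5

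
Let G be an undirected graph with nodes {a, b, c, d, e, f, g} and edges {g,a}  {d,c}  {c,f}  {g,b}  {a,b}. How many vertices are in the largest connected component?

3

e is isolated — a component by itself.
Starting from a we can reach a, b, g. That is one component of size 3.
Starting from c we can reach c, d, f. That is one component of size 3.
The largest has 3 vertices.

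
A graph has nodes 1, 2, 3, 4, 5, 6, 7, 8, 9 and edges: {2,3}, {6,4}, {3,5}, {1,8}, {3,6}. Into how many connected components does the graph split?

9 is isolated — a component by itself.
7 is isolated — a component by itself.
Starting from 1 we can reach 1, 8. That is one component of size 2.
Starting from 2 we can reach 2, 3, 4, 5, 6. That is one component of size 5.
Total: 4 components.

4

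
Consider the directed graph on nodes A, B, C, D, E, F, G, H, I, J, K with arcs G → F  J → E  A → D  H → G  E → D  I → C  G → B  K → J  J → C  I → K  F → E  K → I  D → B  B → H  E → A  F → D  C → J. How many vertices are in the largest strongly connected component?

{A, B, D, E, F, G, H} are all mutually reachable — one SCC of size 7.
{C, J} are all mutually reachable — one SCC of size 2.
{I, K} are all mutually reachable — one SCC of size 2.
The largest has 7 vertices.

7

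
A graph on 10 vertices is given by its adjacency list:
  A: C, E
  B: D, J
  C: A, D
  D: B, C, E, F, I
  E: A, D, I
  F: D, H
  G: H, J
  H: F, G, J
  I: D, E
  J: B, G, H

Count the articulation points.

1

Removing D increases the component count from 1 to 2, so D is a cut vertex.
By contrast removing F leaves 1 component; it is not a cut vertex. No other vertex is a cut vertex either.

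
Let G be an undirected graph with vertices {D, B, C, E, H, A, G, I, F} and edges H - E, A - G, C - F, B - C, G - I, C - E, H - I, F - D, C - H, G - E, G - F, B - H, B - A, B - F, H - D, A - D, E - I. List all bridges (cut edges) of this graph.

The edges on the cycle B-A-G-I-H-C-B are not bridges since each lies on that cycle.
Every edge lies on some cycle, so there are no bridges.

none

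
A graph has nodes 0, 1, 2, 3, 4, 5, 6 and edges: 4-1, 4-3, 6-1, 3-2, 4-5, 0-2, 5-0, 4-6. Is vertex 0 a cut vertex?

Deleting 0 leaves 1 component (was 1) (its neighbors 2, 5 remain connected to each other), so 0 is not a cut vertex.

No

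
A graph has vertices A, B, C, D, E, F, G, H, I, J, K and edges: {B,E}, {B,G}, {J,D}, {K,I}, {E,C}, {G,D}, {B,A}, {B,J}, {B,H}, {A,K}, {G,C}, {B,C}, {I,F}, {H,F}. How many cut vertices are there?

1

Removing B increases the component count from 1 to 2, so B is a cut vertex.
By contrast removing A leaves 1 component; it is not a cut vertex. No other vertex is a cut vertex either.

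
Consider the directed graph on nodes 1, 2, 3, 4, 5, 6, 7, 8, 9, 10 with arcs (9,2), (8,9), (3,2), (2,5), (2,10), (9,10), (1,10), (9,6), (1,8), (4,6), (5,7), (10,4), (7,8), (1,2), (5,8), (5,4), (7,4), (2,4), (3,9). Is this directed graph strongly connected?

There is no directed path from 5 to 1, so the graph is not strongly connected.

No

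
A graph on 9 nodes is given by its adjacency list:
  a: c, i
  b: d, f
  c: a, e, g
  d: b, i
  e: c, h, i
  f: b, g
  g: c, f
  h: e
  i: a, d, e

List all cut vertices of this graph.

Removing e increases the component count from 1 to 2, so e is a cut vertex.
By contrast removing b leaves 1 component; it is not a cut vertex. No other vertex is a cut vertex either.

e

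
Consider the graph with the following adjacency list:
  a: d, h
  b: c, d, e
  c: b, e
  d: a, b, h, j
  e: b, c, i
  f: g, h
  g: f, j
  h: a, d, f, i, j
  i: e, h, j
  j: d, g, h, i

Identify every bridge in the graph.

none

The edges on the cycle e-c-b-e are not bridges since each lies on that cycle.
Every edge lies on some cycle, so there are no bridges.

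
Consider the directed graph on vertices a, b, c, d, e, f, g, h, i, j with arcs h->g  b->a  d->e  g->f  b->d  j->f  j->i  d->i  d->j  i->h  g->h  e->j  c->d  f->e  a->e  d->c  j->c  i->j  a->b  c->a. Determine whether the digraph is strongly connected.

Yes

From d we can reach every vertex (a, b, c, d, e, f, g, h, i, j), and every vertex can reach d (a, b, c, d, e, f, g, h, i, j). So the whole graph is one strongly connected component.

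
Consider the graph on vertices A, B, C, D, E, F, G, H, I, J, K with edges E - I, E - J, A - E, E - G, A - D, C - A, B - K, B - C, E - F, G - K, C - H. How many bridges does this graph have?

5

The edges on the cycle B-C-A-E-G-K-B are not bridges since each lies on that cycle.
But removing C - H disconnects C from H; removing E - F disconnects E from F; removing I - E disconnects I from E; removing J - E disconnects J from E — these are bridges.
In total 5 edges are bridges.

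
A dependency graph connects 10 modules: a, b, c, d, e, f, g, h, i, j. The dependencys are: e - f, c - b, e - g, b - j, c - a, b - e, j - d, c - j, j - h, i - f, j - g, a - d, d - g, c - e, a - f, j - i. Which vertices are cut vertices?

j

Removing j increases the component count from 1 to 2, so j is a cut vertex.
By contrast removing a leaves 1 component; it is not a cut vertex. No other vertex is a cut vertex either.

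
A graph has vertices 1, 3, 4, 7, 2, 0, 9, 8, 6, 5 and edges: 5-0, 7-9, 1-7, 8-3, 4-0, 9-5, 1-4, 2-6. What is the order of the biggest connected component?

6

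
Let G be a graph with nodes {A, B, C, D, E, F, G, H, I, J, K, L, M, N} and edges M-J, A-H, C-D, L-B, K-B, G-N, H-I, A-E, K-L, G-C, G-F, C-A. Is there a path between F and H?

From F we can reach A, C, D, E, F, G, H, I, N, which includes H.

Yes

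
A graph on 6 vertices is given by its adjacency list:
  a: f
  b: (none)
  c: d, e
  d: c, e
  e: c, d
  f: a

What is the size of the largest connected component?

3

b is isolated — a component by itself.
Starting from a we can reach a, f. That is one component of size 2.
Starting from c we can reach c, d, e. That is one component of size 3.
The largest has 3 vertices.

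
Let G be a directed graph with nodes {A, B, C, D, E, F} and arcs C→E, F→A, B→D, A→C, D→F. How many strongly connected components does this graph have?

{A} is an SCC by itself.
{C} is an SCC by itself.
{F} is an SCC by itself.
{B} is an SCC by itself.
{D} is an SCC by itself.
(and 1 more singleton SCC)
That gives 6 strongly connected components.

6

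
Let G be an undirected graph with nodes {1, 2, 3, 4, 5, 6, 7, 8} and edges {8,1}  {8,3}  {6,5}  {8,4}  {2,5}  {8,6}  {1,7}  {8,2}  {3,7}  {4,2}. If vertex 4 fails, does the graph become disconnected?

Deleting 4 leaves 1 component (was 1) (its neighbors 2, 8 remain connected to each other), so 4 is not a cut vertex.

No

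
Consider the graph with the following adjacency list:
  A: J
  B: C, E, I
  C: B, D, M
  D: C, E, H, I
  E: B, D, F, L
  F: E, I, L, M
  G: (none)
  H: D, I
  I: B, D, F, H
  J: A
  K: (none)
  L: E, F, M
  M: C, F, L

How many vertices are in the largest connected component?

K is isolated — a component by itself.
G is isolated — a component by itself.
Starting from A we can reach A, J. That is one component of size 2.
Starting from B we can reach B, C, D, E, F, H, I, L, M. That is one component of size 9.
The largest has 9 vertices.

9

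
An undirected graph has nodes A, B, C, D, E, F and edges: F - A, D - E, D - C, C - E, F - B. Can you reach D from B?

No

The component containing B is {A, B, F}, and D is not in it.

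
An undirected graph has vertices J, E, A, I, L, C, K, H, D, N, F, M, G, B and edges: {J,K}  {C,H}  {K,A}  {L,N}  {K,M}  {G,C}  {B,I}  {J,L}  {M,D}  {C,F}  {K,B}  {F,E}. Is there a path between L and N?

From L we can reach A, B, D, I, J, K, L, M, N, which includes N.

Yes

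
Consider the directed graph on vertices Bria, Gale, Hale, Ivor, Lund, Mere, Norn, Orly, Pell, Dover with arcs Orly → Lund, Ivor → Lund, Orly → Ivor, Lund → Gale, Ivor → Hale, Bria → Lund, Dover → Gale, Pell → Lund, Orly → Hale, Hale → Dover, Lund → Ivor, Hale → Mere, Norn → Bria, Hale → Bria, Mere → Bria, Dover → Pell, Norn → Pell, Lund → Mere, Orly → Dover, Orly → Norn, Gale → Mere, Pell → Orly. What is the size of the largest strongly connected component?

{Bria, Gale, Hale, Ivor, Lund, Mere, Norn, Orly, Pell, Dover} are all mutually reachable — one SCC of size 10.
The largest has 10 vertices.

10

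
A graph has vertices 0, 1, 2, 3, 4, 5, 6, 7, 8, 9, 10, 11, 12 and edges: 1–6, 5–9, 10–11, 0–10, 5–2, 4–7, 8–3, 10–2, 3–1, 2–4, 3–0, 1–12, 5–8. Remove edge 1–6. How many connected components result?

2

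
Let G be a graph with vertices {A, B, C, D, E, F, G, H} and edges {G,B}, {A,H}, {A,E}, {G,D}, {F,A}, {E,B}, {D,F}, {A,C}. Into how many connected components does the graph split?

1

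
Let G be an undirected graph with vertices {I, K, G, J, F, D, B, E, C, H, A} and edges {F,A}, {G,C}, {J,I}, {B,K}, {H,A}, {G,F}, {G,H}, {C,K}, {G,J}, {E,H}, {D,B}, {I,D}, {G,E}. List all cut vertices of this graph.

G

Removing G increases the component count from 1 to 2, so G is a cut vertex.
By contrast removing E leaves 1 component; it is not a cut vertex. No other vertex is a cut vertex either.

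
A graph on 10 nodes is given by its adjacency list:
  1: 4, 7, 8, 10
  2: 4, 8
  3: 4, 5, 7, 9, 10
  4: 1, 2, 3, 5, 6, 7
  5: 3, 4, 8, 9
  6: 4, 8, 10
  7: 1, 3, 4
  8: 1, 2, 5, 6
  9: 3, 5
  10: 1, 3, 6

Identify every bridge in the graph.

The edges on the cycle 5-4-6-8-5 are not bridges since each lies on that cycle.
Every edge lies on some cycle, so there are no bridges.

none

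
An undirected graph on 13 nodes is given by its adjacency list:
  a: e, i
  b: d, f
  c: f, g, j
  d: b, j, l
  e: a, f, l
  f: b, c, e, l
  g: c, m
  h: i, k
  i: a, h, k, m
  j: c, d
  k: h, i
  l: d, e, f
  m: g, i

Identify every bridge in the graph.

The edges on the cycle i-h-k-i are not bridges since each lies on that cycle.
Every edge lies on some cycle, so there are no bridges.

none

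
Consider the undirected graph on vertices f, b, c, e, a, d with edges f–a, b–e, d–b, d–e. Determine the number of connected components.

c is isolated — a component by itself.
Starting from a we can reach a, f. That is one component of size 2.
Starting from b we can reach b, d, e. That is one component of size 3.
Total: 3 components.

3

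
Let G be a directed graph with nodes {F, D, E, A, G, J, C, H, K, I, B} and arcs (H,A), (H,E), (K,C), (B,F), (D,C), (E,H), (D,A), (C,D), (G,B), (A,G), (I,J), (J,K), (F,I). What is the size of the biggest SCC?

9

{A, B, C, D, F, G, I, J, K} are all mutually reachable — one SCC of size 9.
{E, H} are all mutually reachable — one SCC of size 2.
The largest has 9 vertices.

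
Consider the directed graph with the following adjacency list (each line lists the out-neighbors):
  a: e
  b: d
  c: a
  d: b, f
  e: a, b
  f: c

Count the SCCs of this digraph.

{a, b, c, d, e, f} are all mutually reachable — one SCC of size 6.
That gives 1 strongly connected component.

1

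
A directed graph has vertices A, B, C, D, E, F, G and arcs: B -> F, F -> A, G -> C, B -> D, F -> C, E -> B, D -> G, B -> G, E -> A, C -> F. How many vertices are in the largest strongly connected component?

{C, F} are all mutually reachable — one SCC of size 2.
{E} is an SCC by itself.
{D} is an SCC by itself.
{A} is an SCC by itself.
{B} is an SCC by itself.
(and 1 more singleton SCC)
The largest has 2 vertices.

2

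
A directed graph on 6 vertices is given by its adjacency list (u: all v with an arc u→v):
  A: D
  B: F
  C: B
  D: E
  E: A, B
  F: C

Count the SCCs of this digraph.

{B, C, F} are all mutually reachable — one SCC of size 3.
{A, D, E} are all mutually reachable — one SCC of size 3.
That gives 2 strongly connected components.

2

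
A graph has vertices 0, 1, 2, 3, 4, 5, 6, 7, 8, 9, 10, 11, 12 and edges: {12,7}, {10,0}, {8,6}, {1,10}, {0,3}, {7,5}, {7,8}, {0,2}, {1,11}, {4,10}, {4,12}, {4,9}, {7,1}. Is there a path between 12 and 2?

Yes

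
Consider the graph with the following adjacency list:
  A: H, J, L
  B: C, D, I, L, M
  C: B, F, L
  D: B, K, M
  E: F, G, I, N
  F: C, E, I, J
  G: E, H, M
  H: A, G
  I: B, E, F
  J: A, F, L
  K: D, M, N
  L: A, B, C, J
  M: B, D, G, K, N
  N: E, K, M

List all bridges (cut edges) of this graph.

The edges on the cycle M-D-K-M are not bridges since each lies on that cycle.
Every edge lies on some cycle, so there are no bridges.

none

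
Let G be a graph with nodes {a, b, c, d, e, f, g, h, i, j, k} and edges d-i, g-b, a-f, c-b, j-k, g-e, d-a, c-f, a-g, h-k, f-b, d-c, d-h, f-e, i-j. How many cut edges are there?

0

The edges on the cycle d-i-j-k-h-d are not bridges since each lies on that cycle.
Every edge lies on some cycle, so there are no bridges.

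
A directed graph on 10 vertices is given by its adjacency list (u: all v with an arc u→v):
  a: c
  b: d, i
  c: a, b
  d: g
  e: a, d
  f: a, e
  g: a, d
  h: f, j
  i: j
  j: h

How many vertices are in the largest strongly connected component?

10

{a, b, c, d, e, f, g, h, i, j} are all mutually reachable — one SCC of size 10.
The largest has 10 vertices.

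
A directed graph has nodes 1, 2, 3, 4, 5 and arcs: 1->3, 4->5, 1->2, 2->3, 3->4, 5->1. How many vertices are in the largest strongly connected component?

5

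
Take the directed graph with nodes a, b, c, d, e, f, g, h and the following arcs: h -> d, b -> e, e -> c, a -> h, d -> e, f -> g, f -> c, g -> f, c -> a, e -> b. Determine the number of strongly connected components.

2

{a, b, c, d, e, h} are all mutually reachable — one SCC of size 6.
{f, g} are all mutually reachable — one SCC of size 2.
That gives 2 strongly connected components.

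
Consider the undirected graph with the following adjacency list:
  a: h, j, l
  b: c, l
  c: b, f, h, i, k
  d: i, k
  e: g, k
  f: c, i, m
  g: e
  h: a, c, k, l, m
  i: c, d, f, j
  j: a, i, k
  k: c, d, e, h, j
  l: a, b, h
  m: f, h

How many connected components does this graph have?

1

Starting from a we can reach a, b, c, d, e, f, g, h, i, j, k, l, m. That is one component of size 13.
Total: 1 component.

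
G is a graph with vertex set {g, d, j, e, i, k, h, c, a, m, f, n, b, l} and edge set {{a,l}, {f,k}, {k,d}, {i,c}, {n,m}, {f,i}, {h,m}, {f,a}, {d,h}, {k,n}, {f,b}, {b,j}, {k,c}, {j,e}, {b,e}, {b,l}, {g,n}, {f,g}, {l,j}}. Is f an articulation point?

Yes

Deleting f raises the number of components from 1 to 2, so f is a cut vertex.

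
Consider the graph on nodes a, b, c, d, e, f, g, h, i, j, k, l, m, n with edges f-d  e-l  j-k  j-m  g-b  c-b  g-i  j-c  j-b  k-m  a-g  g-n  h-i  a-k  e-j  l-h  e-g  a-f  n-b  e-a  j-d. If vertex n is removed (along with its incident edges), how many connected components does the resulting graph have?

1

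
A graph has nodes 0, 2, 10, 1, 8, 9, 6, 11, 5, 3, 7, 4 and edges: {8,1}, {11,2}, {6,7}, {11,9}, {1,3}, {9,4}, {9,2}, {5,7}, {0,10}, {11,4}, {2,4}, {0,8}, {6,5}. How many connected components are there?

3

Starting from 5 we can reach 5, 6, 7. That is one component of size 3.
Starting from 2 we can reach 2, 4, 9, 11. That is one component of size 4.
Starting from 0 we can reach 0, 1, 3, 8, 10. That is one component of size 5.
Total: 3 components.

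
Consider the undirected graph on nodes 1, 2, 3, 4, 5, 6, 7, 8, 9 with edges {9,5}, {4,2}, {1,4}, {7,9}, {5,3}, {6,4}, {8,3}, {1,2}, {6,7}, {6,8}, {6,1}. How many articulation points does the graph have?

Removing 6 increases the component count from 1 to 2, so 6 is a cut vertex.
By contrast removing 8 leaves 1 component; it is not a cut vertex. No other vertex is a cut vertex either.

1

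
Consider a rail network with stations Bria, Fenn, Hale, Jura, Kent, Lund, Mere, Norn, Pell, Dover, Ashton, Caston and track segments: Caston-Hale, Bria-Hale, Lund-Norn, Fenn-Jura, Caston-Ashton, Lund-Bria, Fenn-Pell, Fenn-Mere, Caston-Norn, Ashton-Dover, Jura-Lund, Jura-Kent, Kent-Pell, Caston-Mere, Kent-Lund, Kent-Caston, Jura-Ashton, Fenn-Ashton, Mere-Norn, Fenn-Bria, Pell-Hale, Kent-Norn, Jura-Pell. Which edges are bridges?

Ashton-Dover

The edges on the cycle Fenn-Jura-Kent-Caston-Mere-Fenn are not bridges since each lies on that cycle.
But removing Ashton-Dover disconnects Ashton from Dover — this is a bridge.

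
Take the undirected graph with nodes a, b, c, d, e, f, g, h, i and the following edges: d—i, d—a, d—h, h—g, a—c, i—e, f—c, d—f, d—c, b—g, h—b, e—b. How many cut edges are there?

0

The edges on the cycle d-i-e-b-g-h-d are not bridges since each lies on that cycle.
Every edge lies on some cycle, so there are no bridges.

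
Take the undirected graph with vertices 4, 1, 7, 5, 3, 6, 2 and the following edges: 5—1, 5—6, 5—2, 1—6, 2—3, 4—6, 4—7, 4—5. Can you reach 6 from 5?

From 5 we can reach 1, 2, 3, 4, 5, 6, 7, which includes 6.

Yes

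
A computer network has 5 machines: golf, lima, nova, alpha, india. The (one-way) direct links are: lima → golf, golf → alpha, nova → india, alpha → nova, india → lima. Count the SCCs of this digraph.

{golf, lima, nova, alpha, india} are all mutually reachable — one SCC of size 5.
That gives 1 strongly connected component.

1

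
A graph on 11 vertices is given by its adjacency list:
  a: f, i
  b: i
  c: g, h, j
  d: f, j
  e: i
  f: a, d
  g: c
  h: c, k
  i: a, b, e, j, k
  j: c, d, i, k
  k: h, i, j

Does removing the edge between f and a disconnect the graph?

No

After removing f-a, the path f-d-j-i-a still connects them, so the edge is not a bridge.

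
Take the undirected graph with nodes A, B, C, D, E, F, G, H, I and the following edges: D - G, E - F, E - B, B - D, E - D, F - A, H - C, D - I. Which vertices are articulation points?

D, E, F

Removing D increases the component count from 2 to 4, so D is a cut vertex.
Removing E increases the component count from 2 to 3, so E is a cut vertex.
Removing F increases the component count from 2 to 3, so F is a cut vertex.
By contrast removing B leaves 2 components; it is not a cut vertex. No other vertex is a cut vertex either.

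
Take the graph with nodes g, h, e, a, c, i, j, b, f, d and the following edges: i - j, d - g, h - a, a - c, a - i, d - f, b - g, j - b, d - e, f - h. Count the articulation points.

2

Removing a increases the component count from 1 to 2, so a is a cut vertex.
Removing d increases the component count from 1 to 2, so d is a cut vertex.
By contrast removing h leaves 1 component; it is not a cut vertex. No other vertex is a cut vertex either.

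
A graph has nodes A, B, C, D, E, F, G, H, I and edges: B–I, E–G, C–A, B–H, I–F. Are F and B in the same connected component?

Yes

From F we can reach B, F, H, I, which includes B.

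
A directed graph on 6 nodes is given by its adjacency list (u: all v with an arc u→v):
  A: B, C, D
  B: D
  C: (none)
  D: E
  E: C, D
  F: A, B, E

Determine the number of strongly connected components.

5

{D, E} are all mutually reachable — one SCC of size 2.
{F} is an SCC by itself.
{A} is an SCC by itself.
{B} is an SCC by itself.
{C} is an SCC by itself.
That gives 5 strongly connected components.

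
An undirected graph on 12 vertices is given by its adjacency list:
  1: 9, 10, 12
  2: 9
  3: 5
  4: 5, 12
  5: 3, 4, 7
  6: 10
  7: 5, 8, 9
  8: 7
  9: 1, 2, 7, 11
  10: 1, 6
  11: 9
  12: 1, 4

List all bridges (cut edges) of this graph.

1-10, 10-6, 11-9, 2-9, 3-5, 7-8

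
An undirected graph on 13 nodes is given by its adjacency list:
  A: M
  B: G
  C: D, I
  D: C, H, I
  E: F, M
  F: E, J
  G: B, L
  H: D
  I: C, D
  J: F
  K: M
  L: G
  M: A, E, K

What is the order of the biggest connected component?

Starting from B we can reach B, G, L. That is one component of size 3.
Starting from C we can reach C, D, H, I. That is one component of size 4.
Starting from A we can reach A, E, F, J, K, M. That is one component of size 6.
The largest has 6 vertices.

6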